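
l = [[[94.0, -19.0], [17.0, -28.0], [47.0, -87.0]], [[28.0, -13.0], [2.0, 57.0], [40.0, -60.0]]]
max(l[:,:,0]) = 94.0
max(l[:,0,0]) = 94.0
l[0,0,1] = -19.0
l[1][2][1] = -60.0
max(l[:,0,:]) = 94.0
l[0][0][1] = -19.0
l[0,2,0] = 47.0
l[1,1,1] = 57.0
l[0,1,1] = -28.0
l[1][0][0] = 28.0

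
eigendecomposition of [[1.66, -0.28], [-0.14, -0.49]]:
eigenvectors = [[1.00,0.13], [-0.06,0.99]]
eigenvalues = [1.68, -0.51]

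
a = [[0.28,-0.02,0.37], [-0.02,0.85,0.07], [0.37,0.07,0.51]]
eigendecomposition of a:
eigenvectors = [[-0.8, -0.56, 0.21], [-0.07, 0.43, 0.9], [0.59, -0.71, 0.38]]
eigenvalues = [0.0, 0.76, 0.88]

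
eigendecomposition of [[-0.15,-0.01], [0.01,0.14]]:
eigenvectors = [[-1.00, 0.03], [0.03, -1.00]]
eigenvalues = [-0.15, 0.14]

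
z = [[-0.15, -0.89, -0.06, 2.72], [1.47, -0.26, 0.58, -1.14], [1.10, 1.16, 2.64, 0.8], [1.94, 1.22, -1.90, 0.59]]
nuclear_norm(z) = 10.71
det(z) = 39.18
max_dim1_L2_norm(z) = 3.19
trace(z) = 2.82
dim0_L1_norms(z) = [4.66, 3.53, 5.18, 5.25]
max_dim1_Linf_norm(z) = 2.72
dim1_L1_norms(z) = [3.82, 3.45, 5.7, 5.65]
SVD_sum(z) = [[-0.01, -0.01, -0.05, -0.0], [0.10, 0.10, 0.66, 0.04], [0.45, 0.45, 2.89, 0.18], [-0.20, -0.20, -1.3, -0.08]] + [[-0.92, -0.69, 0.1, 2.48], [0.49, 0.36, -0.05, -1.31], [-0.05, -0.04, 0.01, 0.14], [0.17, 0.13, -0.02, -0.45]] + [[0.50, 0.28, -0.14, 0.27], [0.33, 0.18, -0.09, 0.18], [0.86, 0.48, -0.24, 0.47], [2.06, 1.15, -0.57, 1.11]] + [[0.28,-0.47,0.03,-0.03],[0.55,-0.91,0.06,-0.05],[-0.16,0.27,-0.02,0.01],[-0.09,0.15,-0.01,0.01]]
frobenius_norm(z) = 5.61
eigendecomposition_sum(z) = [[0.62+0.41j,0.12+0.31j,-0.34+0.99j,(0.74+0.25j)],[(0.11-0.25j),0.10-0.07j,0.38+0.06j,0.04-0.29j],[0.58-0.84j,(0.42-0.16j),(1.35+0.48j),(0.36-1.02j)],[0.51+0.64j,0.02+0.36j,(-0.7+0.92j),(0.69+0.52j)]] + [[0.62-0.41j, 0.12-0.31j, (-0.34-0.99j), (0.74-0.25j)], [0.11+0.25j, (0.1+0.07j), (0.38-0.06j), (0.04+0.29j)], [0.58+0.84j, (0.42+0.16j), 1.35-0.48j, (0.36+1.02j)], [(0.51-0.64j), 0.02-0.36j, (-0.7-0.92j), (0.69-0.52j)]] + [[-0.69+0.09j, -0.57-0.73j, 0.31+0.16j, (0.62-0.14j)], [0.63+0.58j, -0.23+1.10j, -0.09-0.41j, (-0.61-0.47j)], [-0.03-0.15j, 0.16-0.13j, (-0.03+0.07j), 0.04+0.14j], [0.46-0.24j, (0.59+0.36j), -0.25-0.03j, (-0.4+0.25j)]] + [[-0.69-0.09j, -0.57+0.73j, (0.31-0.16j), (0.62+0.14j)], [0.63-0.58j, -0.23-1.10j, -0.09+0.41j, -0.61+0.47j], [(-0.03+0.15j), 0.16+0.13j, -0.03-0.07j, 0.04-0.14j], [0.46+0.24j, 0.59-0.36j, (-0.25+0.03j), -0.40-0.25j]]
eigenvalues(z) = [(2.77+1.35j), (2.77-1.35j), (-1.36+1.52j), (-1.36-1.52j)]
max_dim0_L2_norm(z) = 3.3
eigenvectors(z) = [[(-0.01-0.48j), -0.01+0.48j, (0.37-0.44j), 0.37+0.44j],[-0.18+0.04j, -0.18-0.04j, (-0.69+0j), -0.69-0.00j],[(-0.67+0j), -0.67-0.00j, 0.10+0.08j, 0.10-0.08j],[0.16-0.51j, (0.16+0.51j), -0.14+0.40j, (-0.14-0.4j)]]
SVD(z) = [[-0.02, -0.87, 0.21, 0.44], [0.2, 0.46, 0.14, 0.85], [0.89, -0.05, 0.37, -0.25], [-0.40, 0.16, 0.89, -0.14]] @ diag([3.3231229225175984, 3.138074836634208, 2.9994915190376665, 1.2525138676846668]) @ [[0.15, 0.15, 0.97, 0.06],[0.34, 0.25, -0.04, -0.91],[0.77, 0.43, -0.21, 0.42],[0.52, -0.85, 0.06, -0.05]]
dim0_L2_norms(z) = [2.68, 1.92, 3.3, 3.11]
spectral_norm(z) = 3.32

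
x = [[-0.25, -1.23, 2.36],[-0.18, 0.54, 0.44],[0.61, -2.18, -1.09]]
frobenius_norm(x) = 3.74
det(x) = -0.03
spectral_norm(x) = 2.69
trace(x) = -0.80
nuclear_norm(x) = 5.29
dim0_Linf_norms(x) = [0.61, 2.18, 2.36]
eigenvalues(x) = [-1.55, 0.73, 0.03]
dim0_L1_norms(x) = [1.04, 3.95, 3.89]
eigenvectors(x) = [[-0.9, -0.93, 0.97], [-0.16, 0.04, 0.17], [0.41, -0.36, 0.2]]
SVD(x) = [[-0.94, 0.35, -0.05],[-0.14, -0.23, 0.96],[0.32, 0.91, 0.27]] @ diag([2.6878023628286374, 2.5982487239197054, 0.004693295475195331]) @ [[0.17, 0.14, -0.98], [0.20, -0.98, -0.10], [0.97, 0.17, 0.19]]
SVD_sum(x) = [[-0.43, -0.35, 2.45],[-0.07, -0.05, 0.38],[0.15, 0.12, -0.85]] + [[0.18,-0.88,-0.09], [-0.12,0.59,0.06], [0.46,-2.30,-0.24]] + [[-0.0, -0.00, -0.00],  [0.00, 0.0, 0.00],  [0.0, 0.0, 0.0]]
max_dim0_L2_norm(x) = 2.64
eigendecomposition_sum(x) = [[-0.83, 1.97, 2.36],[-0.15, 0.36, 0.43],[0.38, -0.9, -1.08]] + [[0.59, -3.37, -0.05], [-0.03, 0.15, 0.00], [0.23, -1.31, -0.02]] + [[-0.01,0.17,0.05], [-0.00,0.03,0.01], [-0.00,0.04,0.01]]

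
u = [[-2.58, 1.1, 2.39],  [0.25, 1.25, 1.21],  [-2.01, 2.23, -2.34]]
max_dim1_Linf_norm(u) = 2.58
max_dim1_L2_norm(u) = 3.81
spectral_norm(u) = 4.05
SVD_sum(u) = [[-2.22, 1.77, 0.18], [-0.51, 0.41, 0.04], [-2.19, 1.75, 0.18]] + [[-0.10, -0.35, 2.27], [-0.04, -0.15, 0.98], [0.11, 0.39, -2.53]] + [[-0.26, -0.32, -0.06], [0.80, 0.99, 0.19], [0.08, 0.10, 0.02]]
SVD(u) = [[-0.70, -0.64, -0.31], [-0.16, -0.28, 0.95], [-0.69, 0.72, 0.09]] @ diag([4.053924495295593, 3.5867964496689595, 1.3626398699159334]) @ [[0.78,-0.62,-0.06], [0.04,0.15,-0.99], [0.62,0.77,0.14]]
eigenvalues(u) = [(-2.71+1.97j), (-2.71-1.97j), (1.76+0j)]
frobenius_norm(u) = 5.58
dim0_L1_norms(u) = [4.84, 4.58, 5.94]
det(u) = 19.81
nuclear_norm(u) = 9.00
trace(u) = -3.67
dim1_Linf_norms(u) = [2.58, 1.25, 2.34]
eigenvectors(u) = [[(0.72+0j), 0.72-0.00j, (0.38+0j)], [0.06-0.17j, 0.06+0.17j, (0.88+0j)], [-0.07+0.67j, -0.07-0.67j, (0.29+0j)]]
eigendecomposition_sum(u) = [[(-1.27+1.18j), 0.19-0.92j, 1.10+1.21j], [0.18+0.41j, (-0.21-0.13j), (0.39-0.16j)], [(-0.99-1.3j), 0.84+0.26j, (-1.24+0.92j)]] + [[-1.27-1.18j, 0.19+0.92j, (1.1-1.21j)], [(0.18-0.41j), (-0.21+0.13j), 0.39+0.16j], [-0.99+1.30j, (0.84-0.26j), -1.24-0.92j]] + [[(-0.05+0j), (0.72-0j), (0.19-0j)],[(-0.1+0j), (1.66-0j), 0.43-0.00j],[-0.03+0.00j, 0.55-0.00j, 0.14-0.00j]]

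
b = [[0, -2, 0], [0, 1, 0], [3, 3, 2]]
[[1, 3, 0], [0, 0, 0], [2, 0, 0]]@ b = [[0, 1, 0], [0, 0, 0], [0, -4, 0]]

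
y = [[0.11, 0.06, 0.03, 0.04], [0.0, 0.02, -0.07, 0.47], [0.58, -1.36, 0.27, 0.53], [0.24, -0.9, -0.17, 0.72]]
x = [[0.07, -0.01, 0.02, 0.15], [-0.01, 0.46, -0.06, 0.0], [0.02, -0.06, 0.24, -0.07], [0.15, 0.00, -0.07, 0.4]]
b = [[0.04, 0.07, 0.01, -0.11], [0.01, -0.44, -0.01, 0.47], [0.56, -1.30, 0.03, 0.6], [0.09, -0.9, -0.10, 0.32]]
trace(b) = -0.05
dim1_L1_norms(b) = [0.23, 0.93, 2.49, 1.41]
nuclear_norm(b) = 2.45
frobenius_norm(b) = 1.93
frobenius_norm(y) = 2.05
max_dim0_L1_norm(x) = 0.62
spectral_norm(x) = 0.48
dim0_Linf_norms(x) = [0.15, 0.46, 0.24, 0.4]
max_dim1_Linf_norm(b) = 1.3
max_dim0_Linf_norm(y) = 1.36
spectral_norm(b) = 1.89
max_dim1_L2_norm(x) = 0.46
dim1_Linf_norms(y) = [0.11, 0.47, 1.36, 0.9]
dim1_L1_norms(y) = [0.24, 0.56, 2.74, 2.03]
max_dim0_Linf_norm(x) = 0.46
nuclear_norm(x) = 1.17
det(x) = 0.00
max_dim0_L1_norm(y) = 2.34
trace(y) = 1.12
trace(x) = 1.17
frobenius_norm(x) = 0.71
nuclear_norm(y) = 2.84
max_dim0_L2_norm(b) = 1.64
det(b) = 0.00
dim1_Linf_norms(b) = [0.11, 0.47, 1.3, 0.9]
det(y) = 0.02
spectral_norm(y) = 1.95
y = b + x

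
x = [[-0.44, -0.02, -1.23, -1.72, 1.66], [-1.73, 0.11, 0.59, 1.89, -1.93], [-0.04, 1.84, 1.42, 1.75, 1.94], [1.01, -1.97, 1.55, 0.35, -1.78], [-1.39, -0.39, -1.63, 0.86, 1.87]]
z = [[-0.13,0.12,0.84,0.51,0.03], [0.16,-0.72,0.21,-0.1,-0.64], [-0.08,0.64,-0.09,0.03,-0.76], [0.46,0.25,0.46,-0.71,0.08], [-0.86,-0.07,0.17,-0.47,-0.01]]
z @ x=[[0.29, 0.55, 2.17, 2.12, 0.33], [1.96, 0.75, 0.56, -1.85, 1.04], [0.02, 0.14, 1.63, 0.55, -3.02], [-1.48, 2.23, -1.00, 0.31, 2.59], [0.03, 1.25, 0.55, 1.47, -0.14]]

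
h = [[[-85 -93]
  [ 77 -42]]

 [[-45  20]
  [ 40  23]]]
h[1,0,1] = 20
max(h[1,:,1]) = 23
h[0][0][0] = -85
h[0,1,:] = [77, -42]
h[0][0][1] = -93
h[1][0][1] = 20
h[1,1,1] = 23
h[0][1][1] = -42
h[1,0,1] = 20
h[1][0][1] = 20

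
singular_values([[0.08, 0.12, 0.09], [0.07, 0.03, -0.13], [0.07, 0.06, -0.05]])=[0.18, 0.17, 0.0]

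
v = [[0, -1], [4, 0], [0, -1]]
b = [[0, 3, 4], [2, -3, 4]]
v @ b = [[-2, 3, -4], [0, 12, 16], [-2, 3, -4]]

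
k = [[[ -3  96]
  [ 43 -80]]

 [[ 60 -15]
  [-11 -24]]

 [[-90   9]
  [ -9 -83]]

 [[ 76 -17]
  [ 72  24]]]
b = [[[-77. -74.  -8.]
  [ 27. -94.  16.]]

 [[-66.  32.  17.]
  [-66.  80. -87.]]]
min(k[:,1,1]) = -83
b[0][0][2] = -8.0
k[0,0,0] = -3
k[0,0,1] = 96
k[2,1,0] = -9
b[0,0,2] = -8.0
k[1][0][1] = -15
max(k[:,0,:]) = 96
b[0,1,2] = 16.0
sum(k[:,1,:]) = -68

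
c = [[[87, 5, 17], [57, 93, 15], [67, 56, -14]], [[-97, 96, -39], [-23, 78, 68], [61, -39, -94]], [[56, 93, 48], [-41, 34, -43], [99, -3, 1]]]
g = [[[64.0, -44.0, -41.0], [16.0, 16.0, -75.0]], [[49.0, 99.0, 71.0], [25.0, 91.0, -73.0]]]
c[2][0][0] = 56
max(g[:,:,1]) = 99.0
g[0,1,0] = 16.0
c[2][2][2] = 1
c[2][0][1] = 93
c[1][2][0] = 61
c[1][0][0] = -97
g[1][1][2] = -73.0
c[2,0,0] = 56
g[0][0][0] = 64.0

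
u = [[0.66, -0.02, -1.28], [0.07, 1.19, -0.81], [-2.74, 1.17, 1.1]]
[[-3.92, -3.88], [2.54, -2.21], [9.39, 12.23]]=u@[[-0.66,-4.71], [3.98,-1.16], [2.66,0.62]]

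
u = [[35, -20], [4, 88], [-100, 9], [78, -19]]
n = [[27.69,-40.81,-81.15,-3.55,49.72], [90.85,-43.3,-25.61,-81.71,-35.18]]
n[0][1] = -40.81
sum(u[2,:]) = -91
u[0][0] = 35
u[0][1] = -20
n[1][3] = -81.71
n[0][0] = 27.69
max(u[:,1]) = 88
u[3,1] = -19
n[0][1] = -40.81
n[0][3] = -3.55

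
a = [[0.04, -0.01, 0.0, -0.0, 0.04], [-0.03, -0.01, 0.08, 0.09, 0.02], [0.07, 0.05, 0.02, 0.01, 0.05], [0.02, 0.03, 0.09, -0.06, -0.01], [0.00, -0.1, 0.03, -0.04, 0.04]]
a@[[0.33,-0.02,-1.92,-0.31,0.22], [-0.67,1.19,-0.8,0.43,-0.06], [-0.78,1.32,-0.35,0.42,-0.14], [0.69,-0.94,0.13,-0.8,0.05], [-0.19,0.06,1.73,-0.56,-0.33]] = [[0.01, -0.01, 0.00, -0.04, -0.00], [-0.01, 0.01, 0.08, -0.04, -0.02], [-0.03, 0.08, -0.09, -0.03, -0.01], [-0.12, 0.21, -0.12, 0.10, -0.01], [0.01, -0.04, 0.13, -0.02, -0.01]]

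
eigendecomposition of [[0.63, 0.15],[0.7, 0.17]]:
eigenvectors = [[0.67, -0.23], [0.74, 0.97]]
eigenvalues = [0.8, 0.0]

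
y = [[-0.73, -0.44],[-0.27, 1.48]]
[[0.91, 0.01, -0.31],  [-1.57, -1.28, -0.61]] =y@[[-0.55, 0.46, 0.60], [-1.16, -0.78, -0.3]]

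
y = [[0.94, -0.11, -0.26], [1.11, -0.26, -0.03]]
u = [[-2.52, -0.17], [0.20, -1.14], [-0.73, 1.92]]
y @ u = [[-2.20,-0.53],[-2.83,0.05]]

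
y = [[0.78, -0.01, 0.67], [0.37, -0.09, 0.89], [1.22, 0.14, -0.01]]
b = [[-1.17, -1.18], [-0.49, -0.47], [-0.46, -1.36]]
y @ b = [[-1.22, -1.83], [-0.8, -1.6], [-1.49, -1.49]]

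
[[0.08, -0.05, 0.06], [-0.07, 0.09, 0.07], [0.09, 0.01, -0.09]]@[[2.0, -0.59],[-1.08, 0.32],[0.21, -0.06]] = [[0.23,  -0.07],[-0.22,  0.07],[0.15,  -0.04]]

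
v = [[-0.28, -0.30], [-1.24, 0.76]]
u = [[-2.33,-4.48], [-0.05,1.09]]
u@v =[[6.21,-2.71], [-1.34,0.84]]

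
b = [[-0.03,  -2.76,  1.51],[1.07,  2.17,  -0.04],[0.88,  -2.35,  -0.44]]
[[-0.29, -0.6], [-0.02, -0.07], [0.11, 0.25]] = b@[[-0.01, -0.02],[-0.01, -0.03],[-0.21, -0.45]]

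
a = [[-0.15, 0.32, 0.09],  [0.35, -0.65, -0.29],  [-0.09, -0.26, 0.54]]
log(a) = [[-4.81+0.55j, (-2.13-1.18j), (-0.38-0.28j)],[(-1.79-1.16j), (-0.98+2.5j), -0.06+0.59j],[-1.55-0.18j, -0.66+0.39j, (-0.63+0.09j)]]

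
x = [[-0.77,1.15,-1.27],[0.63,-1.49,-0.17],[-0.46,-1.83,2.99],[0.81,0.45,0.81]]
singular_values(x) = [3.98, 1.65, 1.28]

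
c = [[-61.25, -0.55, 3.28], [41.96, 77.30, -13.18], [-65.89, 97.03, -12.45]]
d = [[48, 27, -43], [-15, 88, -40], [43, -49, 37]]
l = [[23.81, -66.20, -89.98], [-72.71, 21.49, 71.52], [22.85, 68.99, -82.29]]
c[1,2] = -13.18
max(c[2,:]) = 97.03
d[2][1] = -49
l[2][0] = 22.85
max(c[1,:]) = 77.3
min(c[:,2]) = -13.18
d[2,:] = [43, -49, 37]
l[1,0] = -72.71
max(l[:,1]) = 68.99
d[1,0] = -15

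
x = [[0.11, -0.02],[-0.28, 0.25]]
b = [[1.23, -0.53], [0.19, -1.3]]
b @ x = [[0.28, -0.16], [0.38, -0.33]]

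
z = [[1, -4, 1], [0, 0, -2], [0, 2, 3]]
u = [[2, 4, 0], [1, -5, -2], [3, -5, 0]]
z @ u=[[1, 19, 8], [-6, 10, 0], [11, -25, -4]]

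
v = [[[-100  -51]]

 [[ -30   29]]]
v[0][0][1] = -51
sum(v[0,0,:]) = -151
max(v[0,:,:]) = -51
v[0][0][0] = -100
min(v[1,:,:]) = -30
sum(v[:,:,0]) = -130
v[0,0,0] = -100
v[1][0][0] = -30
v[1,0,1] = 29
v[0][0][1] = -51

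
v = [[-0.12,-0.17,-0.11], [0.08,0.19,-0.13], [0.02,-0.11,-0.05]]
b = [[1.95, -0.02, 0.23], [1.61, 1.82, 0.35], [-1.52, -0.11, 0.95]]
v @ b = [[-0.34, -0.29, -0.19],[0.66, 0.36, -0.04],[-0.06, -0.2, -0.08]]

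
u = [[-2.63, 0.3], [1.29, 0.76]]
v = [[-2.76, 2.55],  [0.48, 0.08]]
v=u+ [[-0.13,  2.25], [-0.81,  -0.68]]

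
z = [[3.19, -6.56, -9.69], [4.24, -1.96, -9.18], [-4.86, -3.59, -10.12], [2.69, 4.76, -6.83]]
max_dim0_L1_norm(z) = 35.82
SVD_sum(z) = [[1.41, -3.37, -10.91], [1.20, -2.87, -9.29], [1.23, -2.94, -9.53], [0.66, -1.58, -5.13]] + [[-0.84, -0.88, 0.16], [1.86, 1.95, -0.36], [-3.13, -3.27, 0.60], [4.22, 4.41, -0.81]] + [[2.62, -2.32, 1.05], [1.18, -1.04, 0.47], [-2.96, 2.62, -1.19], [-2.19, 1.94, -0.88]]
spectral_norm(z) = 18.94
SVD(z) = [[-0.61, -0.15, -0.56], [-0.52, 0.33, -0.25], [-0.53, -0.55, 0.63], [-0.29, 0.75, 0.47]] @ diag([18.937403244630314, 8.222216757819693, 6.513985718259918]) @ [[-0.12, 0.29, 0.95],[0.69, 0.72, -0.13],[-0.72, 0.63, -0.29]]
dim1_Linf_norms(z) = [9.69, 9.18, 10.12, 6.83]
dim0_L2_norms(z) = [7.68, 9.08, 18.09]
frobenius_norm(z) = 21.65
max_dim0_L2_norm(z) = 18.09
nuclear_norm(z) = 33.67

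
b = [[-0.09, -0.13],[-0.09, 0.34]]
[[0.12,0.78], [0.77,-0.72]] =b @ [[-3.34, -4.08],[1.38, -3.20]]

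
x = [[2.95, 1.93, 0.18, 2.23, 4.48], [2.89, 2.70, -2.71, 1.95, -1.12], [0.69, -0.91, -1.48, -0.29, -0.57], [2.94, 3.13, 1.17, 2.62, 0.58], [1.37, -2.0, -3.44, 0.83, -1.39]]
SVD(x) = [[-0.66, 0.27, -0.68, 0.16, 0.03], [-0.47, -0.56, 0.36, 0.57, 0.08], [0.04, -0.3, -0.2, -0.01, -0.93], [-0.59, 0.09, 0.44, -0.65, -0.14], [0.03, -0.71, -0.41, -0.47, 0.32]] @ diag([8.23831665596909, 5.917100091384678, 3.4550645440995016, 1.3110860353583134, 0.5031377430810947]) @ [[-0.60, -0.54, 0.04, -0.47, -0.34], [-0.30, 0.17, 0.77, -0.13, 0.52], [-0.11, 0.59, 0.33, 0.02, -0.73], [-0.33, 0.57, -0.51, -0.47, 0.27], [-0.66, 0.04, -0.18, 0.73, 0.06]]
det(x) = -111.10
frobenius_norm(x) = 10.81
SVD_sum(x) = [[3.25, 2.93, -0.20, 2.57, 1.85], [2.31, 2.08, -0.14, 1.82, 1.32], [-0.22, -0.19, 0.01, -0.17, -0.12], [2.93, 2.64, -0.18, 2.31, 1.67], [-0.13, -0.12, 0.01, -0.1, -0.07]] + [[-0.48, 0.27, 1.26, -0.21, 0.84],[0.99, -0.55, -2.58, 0.43, -1.74],[0.52, -0.29, -1.36, 0.23, -0.91],[-0.15, 0.08, 0.4, -0.07, 0.27],[1.25, -0.70, -3.27, 0.55, -2.20]] + [[0.26, -1.39, -0.77, -0.04, 1.72], [-0.14, 0.74, 0.41, 0.02, -0.91], [0.07, -0.40, -0.22, -0.01, 0.5], [-0.17, 0.9, 0.50, 0.02, -1.11], [0.15, -0.84, -0.46, -0.02, 1.04]] + [[-0.07, 0.12, -0.11, -0.10, 0.06], [-0.25, 0.43, -0.38, -0.36, 0.21], [0.0, -0.01, 0.01, 0.01, -0.00], [0.28, -0.49, 0.44, 0.41, -0.24], [0.20, -0.35, 0.31, 0.29, -0.17]] + [[-0.01,0.0,-0.0,0.01,0.0],[-0.03,0.00,-0.01,0.03,0.00],[0.31,-0.02,0.08,-0.34,-0.03],[0.05,-0.00,0.01,-0.05,-0.00],[-0.11,0.01,-0.03,0.12,0.01]]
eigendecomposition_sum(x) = [[2.87+0.00j,2.08-0.00j,-0.76-0.00j,(2.26-0j),1.33+0.00j], [(2.97+0j),(2.16-0j),-0.79-0.00j,2.35-0.00j,1.38+0.00j], [(-0.19-0j),-0.14+0.00j,(0.05+0j),(-0.15+0j),(-0.09-0j)], [3.38+0.00j,(2.45-0j),(-0.89-0j),2.67-0.00j,(1.57+0j)], [(0.16+0j),(0.11-0j),(-0.04-0j),(0.12-0j),(0.07+0j)]] + [[(-0.72-0j),0.86+0.00j,2.16-0.00j,(-0.09+0j),1.50+0.00j], [(0.61+0j),-0.73-0.00j,(-1.84+0j),(0.08-0j),-1.27-0.00j], [(0.46+0j),-0.54-0.00j,(-1.37+0j),0.06-0.00j,(-0.95-0j)], [-0.12-0.00j,0.15+0.00j,0.37-0.00j,-0.02+0.00j,0.26+0.00j], [1.06+0.00j,(-1.26-0j),(-3.19+0j),(0.13-0j),(-2.21-0j)]] + [[(0.55-0j), -1.18+0.00j, 0.03+0.00j, (0.52+0j), (1.1-0j)],[-0.64+0.00j, (1.36-0j), -0.03-0.00j, -0.60-0.00j, (-1.27+0j)],[(0.23-0j), (-0.48+0j), (0.01+0j), (0.21+0j), 0.45-0.00j],[-0.21+0.00j, 0.45-0.00j, -0.01-0.00j, (-0.2-0j), -0.42+0.00j],[(0.29-0j), -0.62+0.00j, (0.02+0j), 0.27+0.00j, 0.58-0.00j]] + [[0.12+0.12j, (0.09+0.22j), (-0.63+0.37j), -0.23-0.26j, (0.27-0.24j)], [(-0.03+0.01j), (-0.04+0j), -0.02-0.14j, (0.06-0.02j), (0.02+0.06j)], [(0.1-0j), 0.13+0.05j, -0.09+0.41j, (-0.2-0.01j), (0.01-0.21j)], [(-0.05-0.2j), 0.04-0.27j, (0.85-0.01j), 0.08+0.40j, -0.41+0.08j], [(-0.07+0.05j), -0.11+0.02j, -0.11-0.34j, (0.15-0.08j), (0.08+0.16j)]] + [[0.12-0.12j, (0.09-0.22j), (-0.63-0.37j), (-0.23+0.26j), (0.27+0.24j)], [-0.03-0.01j, -0.04-0.00j, (-0.02+0.14j), 0.06+0.02j, (0.02-0.06j)], [0.10+0.00j, 0.13-0.05j, -0.09-0.41j, -0.20+0.01j, (0.01+0.21j)], [-0.05+0.20j, 0.04+0.27j, 0.85+0.01j, 0.08-0.40j, (-0.41-0.08j)], [(-0.07-0.05j), -0.11-0.02j, -0.11+0.34j, (0.15+0.08j), 0.08-0.16j]]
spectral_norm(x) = 8.24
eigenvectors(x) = [[-0.54+0.00j, -0.48+0.00j, (0.59+0j), 0.50-0.29j, (0.5+0.29j)], [(-0.56+0j), (0.41+0j), (-0.67+0j), 0.02+0.11j, (0.02-0.11j)], [(0.04+0j), (0.3+0j), 0.24+0.00j, 0.07-0.33j, 0.07+0.33j], [-0.63+0.00j, (-0.08+0j), (-0.22+0j), -0.68+0.00j, -0.68-0.00j], [-0.03+0.00j, 0.71+0.00j, 0.31+0.00j, 0.08+0.27j, 0.08-0.27j]]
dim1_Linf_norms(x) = [4.48, 2.89, 1.48, 3.13, 3.44]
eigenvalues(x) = [(7.82+0j), (-5.04+0j), (2.31+0j), (0.16+1.09j), (0.16-1.09j)]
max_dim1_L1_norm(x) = 11.77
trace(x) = 5.40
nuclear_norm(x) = 19.42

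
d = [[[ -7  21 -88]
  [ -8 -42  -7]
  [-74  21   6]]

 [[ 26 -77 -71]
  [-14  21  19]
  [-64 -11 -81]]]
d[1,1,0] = -14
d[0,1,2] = -7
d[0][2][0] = -74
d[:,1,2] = [-7, 19]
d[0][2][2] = 6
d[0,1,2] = -7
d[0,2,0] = -74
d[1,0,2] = -71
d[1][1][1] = 21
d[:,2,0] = [-74, -64]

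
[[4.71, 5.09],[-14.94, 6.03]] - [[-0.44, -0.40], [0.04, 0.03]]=[[5.15, 5.49], [-14.98, 6.0]]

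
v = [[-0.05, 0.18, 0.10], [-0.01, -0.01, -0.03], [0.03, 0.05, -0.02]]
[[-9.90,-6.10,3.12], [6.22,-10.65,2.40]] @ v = [[0.65, -1.57, -0.87], [-0.13, 1.35, 0.89]]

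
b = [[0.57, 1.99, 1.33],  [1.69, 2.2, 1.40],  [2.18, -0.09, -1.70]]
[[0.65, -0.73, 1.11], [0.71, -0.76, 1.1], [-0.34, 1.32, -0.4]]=b @[[-0.0, -0.01, -0.12],[0.20, 0.17, 0.56],[0.19, -0.80, 0.05]]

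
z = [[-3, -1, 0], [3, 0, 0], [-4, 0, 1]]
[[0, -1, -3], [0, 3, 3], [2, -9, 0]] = z@[[0, 1, 1], [0, -2, 0], [2, -5, 4]]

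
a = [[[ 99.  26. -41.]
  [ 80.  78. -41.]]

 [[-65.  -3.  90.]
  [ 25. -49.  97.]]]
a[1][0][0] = -65.0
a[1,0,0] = -65.0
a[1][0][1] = -3.0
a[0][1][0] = 80.0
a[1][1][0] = 25.0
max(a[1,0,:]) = 90.0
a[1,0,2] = 90.0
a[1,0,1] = -3.0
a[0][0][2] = -41.0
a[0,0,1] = 26.0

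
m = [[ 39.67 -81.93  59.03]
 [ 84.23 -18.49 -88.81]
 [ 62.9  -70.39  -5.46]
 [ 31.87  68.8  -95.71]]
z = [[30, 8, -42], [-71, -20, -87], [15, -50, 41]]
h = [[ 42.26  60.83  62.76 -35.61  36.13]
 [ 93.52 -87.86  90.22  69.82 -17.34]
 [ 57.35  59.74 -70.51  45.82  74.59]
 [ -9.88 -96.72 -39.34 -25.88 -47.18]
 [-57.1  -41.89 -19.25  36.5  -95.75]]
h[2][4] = 74.59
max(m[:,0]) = 84.23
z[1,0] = -71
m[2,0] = 62.9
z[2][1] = -50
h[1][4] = -17.34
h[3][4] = -47.18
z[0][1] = 8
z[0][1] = 8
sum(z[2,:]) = 6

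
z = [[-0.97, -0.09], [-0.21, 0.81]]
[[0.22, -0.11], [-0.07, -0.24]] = z @ [[-0.21, 0.14], [-0.14, -0.26]]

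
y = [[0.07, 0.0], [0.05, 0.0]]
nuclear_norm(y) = 0.09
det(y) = 0.00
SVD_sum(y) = [[0.07, 0.0],[0.05, 0.0]] + [[0.0, -0.00], [0.00, 0.0]]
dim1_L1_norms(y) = [0.07, 0.05]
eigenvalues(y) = [0.0, 0.07]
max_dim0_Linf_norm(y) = 0.07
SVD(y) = [[-0.81, -0.58], [-0.58, 0.81]] @ diag([0.08602325267042628, 0.0]) @ [[-1.0,-0.00],  [0.0,1.00]]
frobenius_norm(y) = 0.09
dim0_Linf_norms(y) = [0.07, 0.0]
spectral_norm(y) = 0.09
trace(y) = 0.07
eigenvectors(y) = [[0.0, 0.81], [1.00, 0.58]]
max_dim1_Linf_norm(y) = 0.07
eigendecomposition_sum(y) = [[0.0,  0.00],[-0.00,  0.0]] + [[0.07, 0.0],[0.05, 0.00]]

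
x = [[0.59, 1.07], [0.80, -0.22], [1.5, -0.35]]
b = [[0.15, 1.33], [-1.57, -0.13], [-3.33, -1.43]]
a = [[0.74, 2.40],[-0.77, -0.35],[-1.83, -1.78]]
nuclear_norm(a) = 4.54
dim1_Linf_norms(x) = [1.07, 0.8, 1.5]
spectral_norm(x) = 1.80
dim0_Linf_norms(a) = [1.83, 2.4]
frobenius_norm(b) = 4.17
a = b + x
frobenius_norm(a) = 3.68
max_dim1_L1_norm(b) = 4.76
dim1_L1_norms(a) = [3.14, 1.12, 3.61]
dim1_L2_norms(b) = [1.34, 1.58, 3.62]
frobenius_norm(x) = 2.13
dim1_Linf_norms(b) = [1.33, 1.57, 3.33]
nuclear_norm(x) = 2.95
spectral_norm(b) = 3.98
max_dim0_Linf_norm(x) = 1.5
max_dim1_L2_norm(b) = 3.62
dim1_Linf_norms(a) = [2.4, 0.77, 1.83]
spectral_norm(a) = 3.54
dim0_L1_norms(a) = [3.34, 4.53]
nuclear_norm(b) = 5.24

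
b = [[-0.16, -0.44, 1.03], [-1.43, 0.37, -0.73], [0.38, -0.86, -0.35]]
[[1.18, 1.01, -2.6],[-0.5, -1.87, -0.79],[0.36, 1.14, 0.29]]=b@ [[-0.25,  0.7,  1.75], [-0.84,  -1.24,  1.15], [0.75,  0.56,  -1.76]]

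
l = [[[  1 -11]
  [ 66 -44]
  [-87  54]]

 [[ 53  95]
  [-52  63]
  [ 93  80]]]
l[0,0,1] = -11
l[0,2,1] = 54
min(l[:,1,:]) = -52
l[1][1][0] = -52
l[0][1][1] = -44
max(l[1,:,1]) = 95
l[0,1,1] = -44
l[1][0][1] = 95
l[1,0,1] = 95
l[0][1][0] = 66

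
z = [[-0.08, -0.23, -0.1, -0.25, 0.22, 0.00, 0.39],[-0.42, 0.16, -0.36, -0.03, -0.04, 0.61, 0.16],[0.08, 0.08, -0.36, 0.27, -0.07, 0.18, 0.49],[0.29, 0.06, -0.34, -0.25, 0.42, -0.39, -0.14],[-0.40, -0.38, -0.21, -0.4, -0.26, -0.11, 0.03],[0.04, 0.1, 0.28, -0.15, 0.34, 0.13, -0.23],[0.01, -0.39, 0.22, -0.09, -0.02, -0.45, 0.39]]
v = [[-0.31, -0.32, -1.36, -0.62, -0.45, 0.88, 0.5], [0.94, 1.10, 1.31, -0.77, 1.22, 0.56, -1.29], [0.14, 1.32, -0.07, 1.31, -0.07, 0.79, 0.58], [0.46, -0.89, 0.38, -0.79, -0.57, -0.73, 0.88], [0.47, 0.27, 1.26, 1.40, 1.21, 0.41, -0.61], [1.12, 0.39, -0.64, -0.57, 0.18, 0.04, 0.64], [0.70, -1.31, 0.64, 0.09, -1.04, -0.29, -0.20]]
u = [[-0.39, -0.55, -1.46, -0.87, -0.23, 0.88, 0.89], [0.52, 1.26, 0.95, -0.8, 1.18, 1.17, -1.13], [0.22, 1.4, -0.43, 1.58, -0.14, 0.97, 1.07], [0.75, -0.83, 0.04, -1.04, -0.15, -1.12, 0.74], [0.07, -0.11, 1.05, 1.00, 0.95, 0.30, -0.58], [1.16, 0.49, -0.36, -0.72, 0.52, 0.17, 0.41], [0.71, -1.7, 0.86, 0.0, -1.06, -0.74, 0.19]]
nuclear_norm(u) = 13.56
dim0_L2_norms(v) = [1.78, 2.41, 2.47, 2.37, 2.14, 1.58, 1.96]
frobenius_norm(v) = 5.63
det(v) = -21.41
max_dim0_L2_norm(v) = 2.47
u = v + z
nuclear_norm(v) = 12.95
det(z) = 0.00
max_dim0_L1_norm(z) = 1.87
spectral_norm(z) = 1.11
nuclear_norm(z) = 4.21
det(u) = -19.14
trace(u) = 0.71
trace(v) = 0.98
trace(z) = -0.27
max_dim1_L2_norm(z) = 0.86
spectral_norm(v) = 3.76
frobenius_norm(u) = 5.95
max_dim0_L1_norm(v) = 5.66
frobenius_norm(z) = 1.90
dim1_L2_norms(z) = [0.58, 0.86, 0.7, 0.78, 0.77, 0.55, 0.75]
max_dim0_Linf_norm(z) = 0.61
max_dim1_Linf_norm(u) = 1.7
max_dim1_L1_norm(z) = 1.89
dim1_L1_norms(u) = [5.27, 7.01, 5.81, 4.67, 4.06, 3.83, 5.26]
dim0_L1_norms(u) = [3.82, 6.34, 5.15, 6.01, 4.23, 5.35, 5.01]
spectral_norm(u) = 3.76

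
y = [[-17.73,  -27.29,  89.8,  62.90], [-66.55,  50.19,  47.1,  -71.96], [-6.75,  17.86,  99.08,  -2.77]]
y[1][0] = -66.55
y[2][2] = 99.08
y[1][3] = -71.96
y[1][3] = -71.96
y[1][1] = 50.19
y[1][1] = 50.19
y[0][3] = 62.9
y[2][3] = -2.77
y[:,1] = [-27.29, 50.19, 17.86]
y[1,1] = 50.19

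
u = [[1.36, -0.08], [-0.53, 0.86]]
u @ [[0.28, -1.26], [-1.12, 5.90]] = [[0.47, -2.19], [-1.11, 5.74]]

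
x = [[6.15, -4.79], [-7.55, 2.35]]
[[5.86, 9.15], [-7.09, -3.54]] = x @ [[0.93, -0.21], [-0.03, -2.18]]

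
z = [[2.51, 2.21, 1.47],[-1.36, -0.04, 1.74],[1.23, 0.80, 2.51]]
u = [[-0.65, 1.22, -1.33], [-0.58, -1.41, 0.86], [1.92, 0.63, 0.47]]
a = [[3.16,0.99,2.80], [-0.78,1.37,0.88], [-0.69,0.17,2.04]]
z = u + a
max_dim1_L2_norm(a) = 4.34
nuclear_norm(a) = 7.93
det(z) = 7.00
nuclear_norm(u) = 4.70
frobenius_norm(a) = 5.17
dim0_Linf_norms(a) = [3.16, 1.37, 2.8]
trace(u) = -1.59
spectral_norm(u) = 2.44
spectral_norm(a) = 4.47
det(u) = 0.02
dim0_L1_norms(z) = [5.1, 3.05, 5.72]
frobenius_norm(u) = 3.32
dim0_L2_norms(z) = [3.11, 2.35, 3.39]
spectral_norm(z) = 4.45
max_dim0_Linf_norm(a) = 3.16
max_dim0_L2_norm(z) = 3.39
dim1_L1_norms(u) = [3.2, 2.85, 3.02]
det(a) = 11.61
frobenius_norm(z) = 5.16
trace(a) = 6.57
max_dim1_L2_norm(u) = 2.07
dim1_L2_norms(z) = [3.65, 2.21, 2.91]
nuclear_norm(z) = 7.61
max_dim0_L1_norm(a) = 5.72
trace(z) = 4.98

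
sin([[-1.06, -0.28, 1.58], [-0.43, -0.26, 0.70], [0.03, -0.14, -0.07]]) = [[-0.83,  -0.26,  1.22], [-0.32,  -0.25,  0.53], [0.04,  -0.14,  -0.08]]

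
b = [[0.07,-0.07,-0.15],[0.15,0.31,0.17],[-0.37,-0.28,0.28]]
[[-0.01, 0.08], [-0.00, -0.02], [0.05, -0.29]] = b @ [[0.03, -0.13],  [-0.09, 0.42],  [0.13, -0.79]]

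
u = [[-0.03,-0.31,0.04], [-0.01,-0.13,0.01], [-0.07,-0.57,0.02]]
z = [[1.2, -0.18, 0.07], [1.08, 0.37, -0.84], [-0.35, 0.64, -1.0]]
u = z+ [[-1.23,-0.13,-0.03],[-1.09,-0.5,0.85],[0.28,-1.21,1.02]]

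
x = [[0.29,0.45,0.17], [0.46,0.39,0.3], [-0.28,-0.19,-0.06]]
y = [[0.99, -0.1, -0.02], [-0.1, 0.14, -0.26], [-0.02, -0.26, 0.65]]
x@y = [[0.24, -0.01, -0.01], [0.41, -0.07, 0.08], [-0.26, 0.02, 0.02]]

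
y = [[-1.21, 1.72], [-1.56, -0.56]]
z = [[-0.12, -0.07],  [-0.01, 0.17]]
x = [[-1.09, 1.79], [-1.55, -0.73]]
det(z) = -0.02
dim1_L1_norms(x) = [2.88, 2.28]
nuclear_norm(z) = 0.30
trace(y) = -1.77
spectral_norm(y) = 2.20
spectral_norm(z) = 0.19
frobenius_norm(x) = 2.71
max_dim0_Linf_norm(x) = 1.79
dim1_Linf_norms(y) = [1.72, 1.56]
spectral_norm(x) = 2.12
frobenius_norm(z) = 0.22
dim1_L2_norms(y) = [2.1, 1.66]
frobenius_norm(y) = 2.68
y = x + z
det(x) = 3.57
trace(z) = 0.05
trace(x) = -1.82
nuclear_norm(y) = 3.73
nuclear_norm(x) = 3.80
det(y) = 3.36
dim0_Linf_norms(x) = [1.55, 1.79]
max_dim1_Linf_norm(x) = 1.79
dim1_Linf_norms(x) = [1.79, 1.55]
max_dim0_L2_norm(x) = 1.93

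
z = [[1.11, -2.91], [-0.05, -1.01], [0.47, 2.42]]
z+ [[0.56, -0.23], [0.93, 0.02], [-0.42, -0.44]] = [[1.67, -3.14], [0.88, -0.99], [0.05, 1.98]]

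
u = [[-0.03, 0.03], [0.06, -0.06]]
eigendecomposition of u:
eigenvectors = [[0.71, -0.45], [0.71, 0.89]]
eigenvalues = [0.0, -0.09]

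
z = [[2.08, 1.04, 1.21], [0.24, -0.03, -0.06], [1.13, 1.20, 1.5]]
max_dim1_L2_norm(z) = 2.62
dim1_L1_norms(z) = [4.33, 0.33, 3.83]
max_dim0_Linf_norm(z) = 2.08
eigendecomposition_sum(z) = [[1.91, 1.19, 1.42], [0.12, 0.07, 0.09], [1.46, 0.91, 1.09]] + [[0.17, -0.15, -0.21], [0.12, -0.11, -0.15], [-0.33, 0.29, 0.41]] + [[0.0,  -0.00,  -0.00], [-0.00,  0.00,  0.0], [0.0,  -0.0,  -0.00]]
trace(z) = 3.55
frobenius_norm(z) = 3.45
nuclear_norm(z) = 4.07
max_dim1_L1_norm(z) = 4.33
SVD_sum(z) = [[1.78, 1.2, 1.45],[0.08, 0.05, 0.07],[1.49, 1.01, 1.21]] + [[0.3,  -0.16,  -0.24], [0.16,  -0.08,  -0.13], [-0.36,  0.19,  0.29]] + [[0.0, -0.00, 0.00], [-0.00, 0.0, -0.0], [-0.0, 0.0, -0.00]]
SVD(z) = [[-0.77, -0.6, -0.23], [-0.03, -0.32, 0.95], [-0.64, 0.73, 0.22]] @ diag([3.380811585737859, 0.6864495015187476, 0.000321877811503665]) @ [[-0.69, -0.46, -0.56], [-0.72, 0.39, 0.57], [-0.05, 0.8, -0.60]]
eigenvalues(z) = [3.07, 0.48, 0.0]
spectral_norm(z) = 3.38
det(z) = 0.00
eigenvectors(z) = [[-0.79, -0.44, 0.05], [-0.05, -0.31, -0.80], [-0.61, 0.84, 0.60]]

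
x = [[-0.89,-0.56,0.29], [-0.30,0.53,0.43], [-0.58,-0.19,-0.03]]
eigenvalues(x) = [(-0.52+0.16j), (-0.52-0.16j), (0.65+0j)]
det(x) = 0.19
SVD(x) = [[-0.88, 0.11, -0.47], [-0.11, -0.99, -0.02], [-0.47, 0.04, 0.88]] @ diag([1.2376265415178858, 0.7369164497846211, 0.21032044543340966]) @ [[0.88, 0.42, -0.23], [0.24, -0.81, -0.54], [-0.41, 0.42, -0.81]]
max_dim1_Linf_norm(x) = 0.89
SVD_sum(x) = [[-0.95, -0.45, 0.25], [-0.12, -0.06, 0.03], [-0.51, -0.24, 0.14]] + [[0.02, -0.06, -0.04], [-0.18, 0.59, 0.39], [0.01, -0.02, -0.02]] + [[0.04, -0.04, 0.08], [0.0, -0.00, 0.0], [-0.08, 0.08, -0.15]]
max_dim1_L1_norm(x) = 1.74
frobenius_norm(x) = 1.46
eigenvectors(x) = [[(-0.65+0.18j), (-0.65-0.18j), (0.34+0j)], [0.10+0.07j, (0.1-0.07j), (-0.94+0j)], [-0.73+0.00j, (-0.73-0j), -0.03+0.00j]]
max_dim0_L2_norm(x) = 1.1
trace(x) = -0.39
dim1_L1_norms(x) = [1.74, 1.26, 0.8]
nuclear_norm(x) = 2.18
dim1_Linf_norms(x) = [0.89, 0.53, 0.58]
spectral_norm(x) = 1.24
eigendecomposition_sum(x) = [[-0.48-0.75j, (-0.18-0.29j), (0.19+0.76j)], [(-0.04+0.16j), (-0.02+0.06j), (0.08-0.12j)], [(-0.29-0.93j), -0.10-0.35j, (-0.02+0.85j)]] + [[(-0.48+0.75j), -0.18+0.29j, 0.19-0.76j], [-0.04-0.16j, -0.02-0.06j, (0.08+0.12j)], [(-0.29+0.93j), -0.10+0.35j, -0.02-0.85j]] + [[0.08-0.00j, -0.20-0.00j, (-0.1+0j)], [-0.21+0.00j, 0.57+0.00j, (0.27-0j)], [-0.01+0.00j, 0.02+0.00j, 0.01-0.00j]]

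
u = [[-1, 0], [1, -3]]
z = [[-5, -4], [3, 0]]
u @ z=[[5, 4], [-14, -4]]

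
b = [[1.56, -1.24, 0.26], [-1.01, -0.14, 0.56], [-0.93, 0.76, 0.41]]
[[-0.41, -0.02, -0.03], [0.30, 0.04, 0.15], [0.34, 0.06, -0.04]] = b @ [[-0.22, -0.0, -0.17], [0.09, 0.03, -0.21], [0.16, 0.08, -0.1]]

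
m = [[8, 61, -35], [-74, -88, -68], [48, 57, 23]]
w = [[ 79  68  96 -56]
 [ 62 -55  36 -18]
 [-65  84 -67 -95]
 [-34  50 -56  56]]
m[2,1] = 57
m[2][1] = 57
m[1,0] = -74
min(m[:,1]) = -88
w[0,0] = 79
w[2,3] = -95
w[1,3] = -18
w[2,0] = -65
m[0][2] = -35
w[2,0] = -65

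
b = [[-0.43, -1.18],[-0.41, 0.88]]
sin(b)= [[-0.42, -0.98], [-0.34, 0.67]]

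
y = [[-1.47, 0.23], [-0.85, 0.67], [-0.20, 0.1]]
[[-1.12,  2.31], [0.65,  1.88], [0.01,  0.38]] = y @[[1.14,-1.41], [2.42,1.02]]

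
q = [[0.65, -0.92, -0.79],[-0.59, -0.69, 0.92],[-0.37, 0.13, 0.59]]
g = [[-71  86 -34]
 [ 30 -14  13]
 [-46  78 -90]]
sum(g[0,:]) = -19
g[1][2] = 13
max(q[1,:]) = 0.923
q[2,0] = -0.371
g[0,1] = 86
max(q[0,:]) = 0.649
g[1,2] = 13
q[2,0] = -0.371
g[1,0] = 30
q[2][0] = -0.371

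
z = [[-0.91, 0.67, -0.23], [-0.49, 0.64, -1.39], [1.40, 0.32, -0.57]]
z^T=[[-0.91, -0.49, 1.4], [0.67, 0.64, 0.32], [-0.23, -1.39, -0.57]]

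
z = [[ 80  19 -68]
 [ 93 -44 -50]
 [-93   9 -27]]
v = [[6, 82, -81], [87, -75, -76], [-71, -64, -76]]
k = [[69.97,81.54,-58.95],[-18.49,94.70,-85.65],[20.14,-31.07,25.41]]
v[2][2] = -76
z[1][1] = -44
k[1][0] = -18.49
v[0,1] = 82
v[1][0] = 87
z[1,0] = 93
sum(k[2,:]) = 14.48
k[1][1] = 94.7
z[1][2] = -50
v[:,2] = [-81, -76, -76]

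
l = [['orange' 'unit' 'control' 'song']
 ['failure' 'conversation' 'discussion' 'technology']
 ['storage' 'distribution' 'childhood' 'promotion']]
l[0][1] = 'unit'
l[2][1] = 'distribution'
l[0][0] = 'orange'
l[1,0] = 'failure'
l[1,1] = 'conversation'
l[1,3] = 'technology'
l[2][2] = 'childhood'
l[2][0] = 'storage'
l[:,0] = ['orange', 'failure', 'storage']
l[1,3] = 'technology'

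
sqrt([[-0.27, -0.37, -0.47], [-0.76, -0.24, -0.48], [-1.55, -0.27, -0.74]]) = [[0.47+0.44j, -0.21+0.17j, (-0.1+0.31j)], [(-0.11+0.54j), (0.09+0.21j), 0.38j], [-0.59+0.90j, (0.25+0.35j), (0.14+0.64j)]]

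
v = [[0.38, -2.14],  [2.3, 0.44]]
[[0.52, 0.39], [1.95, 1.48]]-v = [[0.14, 2.53], [-0.35, 1.04]]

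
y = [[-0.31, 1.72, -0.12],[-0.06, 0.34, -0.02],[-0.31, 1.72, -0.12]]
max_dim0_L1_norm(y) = 3.78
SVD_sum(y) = [[-0.31, 1.72, -0.12],[-0.06, 0.34, -0.02],[-0.31, 1.72, -0.12]] + [[-0.00,-0.0,-0.0], [0.00,0.0,0.00], [-0.0,-0.0,-0.00]] + [[-0.00, -0.00, 0.00], [-0.00, -0.0, 0.00], [0.0, 0.00, -0.0]]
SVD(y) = [[-0.7,0.10,-0.71], [-0.14,-0.99,-0.00], [-0.70,0.10,0.71]] @ diag([2.501476572281829, 0.0038675994031529457, 9.937813572216409e-17]) @ [[0.18,-0.98,0.07], [-0.31,-0.12,-0.94], [0.94,0.15,-0.32]]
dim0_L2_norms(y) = [0.44, 2.46, 0.17]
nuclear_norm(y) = 2.51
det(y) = 0.00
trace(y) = -0.09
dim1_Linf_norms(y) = [1.72, 0.34, 1.72]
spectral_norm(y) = 2.50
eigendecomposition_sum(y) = [[-0.23, 1.24, -0.12], [-0.04, 0.2, -0.02], [-0.23, 1.24, -0.12]] + [[-0.08, 0.48, -0.0], [-0.02, 0.14, -0.00], [-0.08, 0.48, -0.00]] + [[0.00, -0.0, -0.0], [0.0, -0.00, -0.0], [-0.00, 0.00, 0.00]]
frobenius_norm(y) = 2.50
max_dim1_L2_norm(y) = 1.75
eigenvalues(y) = [-0.15, 0.06, 0.0]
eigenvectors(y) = [[-0.7, 0.69, -0.94], [-0.12, 0.20, -0.15], [-0.70, 0.69, 0.32]]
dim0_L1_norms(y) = [0.68, 3.78, 0.26]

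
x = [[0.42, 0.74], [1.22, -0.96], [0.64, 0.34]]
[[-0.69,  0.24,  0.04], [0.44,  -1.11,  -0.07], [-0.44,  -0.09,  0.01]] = x@ [[-0.26, -0.45, -0.01], [-0.79, 0.58, 0.06]]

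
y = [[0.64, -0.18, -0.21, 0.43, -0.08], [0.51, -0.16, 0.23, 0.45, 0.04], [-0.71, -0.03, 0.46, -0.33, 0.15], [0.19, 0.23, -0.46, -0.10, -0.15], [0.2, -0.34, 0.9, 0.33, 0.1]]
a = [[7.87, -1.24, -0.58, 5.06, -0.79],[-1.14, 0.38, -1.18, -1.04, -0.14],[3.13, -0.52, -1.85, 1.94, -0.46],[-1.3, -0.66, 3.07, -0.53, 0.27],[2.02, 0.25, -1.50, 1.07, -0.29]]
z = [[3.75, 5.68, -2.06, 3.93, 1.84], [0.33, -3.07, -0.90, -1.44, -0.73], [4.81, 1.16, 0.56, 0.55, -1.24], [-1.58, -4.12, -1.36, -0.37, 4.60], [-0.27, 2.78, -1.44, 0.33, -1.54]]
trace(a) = 5.58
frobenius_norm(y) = 1.87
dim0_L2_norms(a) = [8.88, 1.57, 4.1, 5.65, 1.01]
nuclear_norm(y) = 2.88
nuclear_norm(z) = 23.11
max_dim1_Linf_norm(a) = 7.87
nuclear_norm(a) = 15.32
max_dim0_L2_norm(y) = 1.15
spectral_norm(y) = 1.36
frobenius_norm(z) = 12.80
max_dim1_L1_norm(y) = 1.87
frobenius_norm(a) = 11.44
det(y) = -0.00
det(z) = -199.79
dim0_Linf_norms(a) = [7.87, 1.24, 3.07, 5.06, 0.79]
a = z @ y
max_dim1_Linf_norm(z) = 5.68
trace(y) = 0.94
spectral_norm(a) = 10.78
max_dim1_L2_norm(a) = 9.49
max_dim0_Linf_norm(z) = 5.68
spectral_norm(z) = 10.23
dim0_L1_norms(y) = [2.25, 0.94, 2.26, 1.64, 0.52]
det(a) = -0.00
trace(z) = -0.67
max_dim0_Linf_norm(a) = 7.87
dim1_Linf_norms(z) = [5.68, 3.07, 4.81, 4.6, 2.78]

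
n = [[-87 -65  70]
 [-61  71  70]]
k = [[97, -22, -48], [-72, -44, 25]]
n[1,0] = -61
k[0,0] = 97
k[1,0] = -72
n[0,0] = -87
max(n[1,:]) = 71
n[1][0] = -61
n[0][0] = -87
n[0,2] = 70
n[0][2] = 70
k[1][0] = -72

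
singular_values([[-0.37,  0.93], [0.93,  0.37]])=[1.0, 1.0]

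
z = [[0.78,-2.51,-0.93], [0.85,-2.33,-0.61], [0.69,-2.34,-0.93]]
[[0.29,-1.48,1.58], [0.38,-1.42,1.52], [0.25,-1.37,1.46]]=z @ [[-0.26,-0.23,0.24], [-0.40,0.54,-0.59], [0.55,-0.06,0.09]]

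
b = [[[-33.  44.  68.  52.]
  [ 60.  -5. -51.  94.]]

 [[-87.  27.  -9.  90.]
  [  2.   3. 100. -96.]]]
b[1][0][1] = 27.0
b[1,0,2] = -9.0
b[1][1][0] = 2.0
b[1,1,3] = -96.0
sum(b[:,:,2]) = 108.0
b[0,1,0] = 60.0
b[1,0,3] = 90.0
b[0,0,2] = 68.0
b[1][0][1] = 27.0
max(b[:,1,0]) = 60.0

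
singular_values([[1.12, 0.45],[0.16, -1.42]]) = [1.51, 1.1]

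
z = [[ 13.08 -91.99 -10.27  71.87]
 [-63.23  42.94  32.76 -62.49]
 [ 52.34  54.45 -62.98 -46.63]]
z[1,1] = 42.94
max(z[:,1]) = 54.45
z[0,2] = -10.27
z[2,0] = 52.34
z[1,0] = -63.23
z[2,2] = -62.98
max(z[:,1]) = 54.45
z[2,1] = 54.45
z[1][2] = 32.76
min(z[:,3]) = -62.49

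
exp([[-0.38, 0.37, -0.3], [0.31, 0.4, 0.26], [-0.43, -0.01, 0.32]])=[[0.79, 0.40, -0.25], [0.27, 1.55, 0.33], [-0.44, -0.11, 1.44]]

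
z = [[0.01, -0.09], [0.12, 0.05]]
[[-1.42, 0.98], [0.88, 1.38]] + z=[[-1.41, 0.89], [1.0, 1.43]]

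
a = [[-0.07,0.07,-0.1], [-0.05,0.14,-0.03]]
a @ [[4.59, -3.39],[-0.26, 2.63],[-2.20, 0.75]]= [[-0.12, 0.35], [-0.2, 0.52]]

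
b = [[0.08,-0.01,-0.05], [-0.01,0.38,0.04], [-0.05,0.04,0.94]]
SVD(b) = [[-0.06,-0.02,-1.00], [0.07,1.0,-0.03], [1.0,-0.07,-0.06]] @ diag([0.9457982105970455, 0.37729429016712984, 0.07690749923582461]) @ [[-0.06, 0.07, 1.0],[-0.02, 1.00, -0.07],[-1.00, -0.03, -0.06]]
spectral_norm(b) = 0.95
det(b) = 0.03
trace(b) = 1.40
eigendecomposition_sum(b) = [[0.08, 0.00, 0.0], [0.0, 0.00, 0.00], [0.00, 0.0, 0.0]] + [[0.00, -0.00, -0.05], [-0.00, 0.0, 0.07], [-0.05, 0.07, 0.94]] + [[0.00, -0.01, 0.0], [-0.01, 0.38, -0.03], [0.00, -0.03, 0.00]]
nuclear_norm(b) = 1.40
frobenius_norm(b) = 1.02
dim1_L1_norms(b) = [0.14, 0.43, 1.03]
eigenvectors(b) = [[-1.0, -0.06, 0.02],  [-0.03, 0.07, -1.00],  [-0.06, 1.00, 0.07]]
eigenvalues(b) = [0.08, 0.95, 0.38]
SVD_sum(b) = [[0.0,  -0.0,  -0.05],[-0.00,  0.00,  0.07],[-0.05,  0.07,  0.94]] + [[0.00, -0.01, 0.00],[-0.01, 0.38, -0.03],[0.00, -0.03, 0.0]] + [[0.08,0.00,0.00], [0.0,0.00,0.0], [0.00,0.00,0.00]]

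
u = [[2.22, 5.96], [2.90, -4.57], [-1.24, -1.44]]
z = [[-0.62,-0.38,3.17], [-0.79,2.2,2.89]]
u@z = [[-6.08,12.27,24.26], [1.81,-11.16,-4.01], [1.91,-2.7,-8.09]]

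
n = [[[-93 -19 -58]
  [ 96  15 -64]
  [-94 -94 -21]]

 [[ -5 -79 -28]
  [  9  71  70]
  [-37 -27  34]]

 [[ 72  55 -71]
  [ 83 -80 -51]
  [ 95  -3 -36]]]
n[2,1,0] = 83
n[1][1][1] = 71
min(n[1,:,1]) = -79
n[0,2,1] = -94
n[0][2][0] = -94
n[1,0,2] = -28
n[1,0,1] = -79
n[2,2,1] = -3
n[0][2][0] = -94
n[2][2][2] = -36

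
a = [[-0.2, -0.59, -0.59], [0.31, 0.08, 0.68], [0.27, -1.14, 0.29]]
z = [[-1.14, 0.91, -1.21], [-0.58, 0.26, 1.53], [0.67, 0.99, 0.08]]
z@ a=[[0.18, 2.12, 0.94], [0.61, -1.38, 0.96], [0.19, -0.41, 0.3]]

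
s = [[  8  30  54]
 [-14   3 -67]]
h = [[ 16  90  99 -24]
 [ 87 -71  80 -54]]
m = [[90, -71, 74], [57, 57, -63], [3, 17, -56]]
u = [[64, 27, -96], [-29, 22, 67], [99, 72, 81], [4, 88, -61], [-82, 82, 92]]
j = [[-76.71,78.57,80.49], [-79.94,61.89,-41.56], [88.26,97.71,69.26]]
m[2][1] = 17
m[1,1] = 57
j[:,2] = [80.49, -41.56, 69.26]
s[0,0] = 8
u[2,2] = 81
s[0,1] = 30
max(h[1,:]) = 87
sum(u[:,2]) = 83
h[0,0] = 16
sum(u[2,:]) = 252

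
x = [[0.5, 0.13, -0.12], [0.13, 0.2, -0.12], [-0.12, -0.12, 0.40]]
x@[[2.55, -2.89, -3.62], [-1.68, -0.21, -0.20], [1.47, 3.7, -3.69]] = [[0.88, -1.92, -1.39], [-0.18, -0.86, -0.07], [0.48, 1.85, -1.02]]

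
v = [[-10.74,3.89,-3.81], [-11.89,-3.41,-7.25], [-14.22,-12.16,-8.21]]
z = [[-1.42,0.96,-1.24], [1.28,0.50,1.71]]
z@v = [[21.47, 6.28, 8.63], [-44.01, -17.52, -22.54]]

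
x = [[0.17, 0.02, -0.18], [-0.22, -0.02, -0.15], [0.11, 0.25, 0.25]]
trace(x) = 0.40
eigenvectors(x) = [[(0.07-0.46j), (0.07+0.46j), (-0.8+0j)], [0.65+0.00j, (0.65-0j), (0.38+0j)], [-0.49-0.35j, -0.49+0.35j, 0.46+0.00j]]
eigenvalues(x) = [(0.07+0.24j), (0.07-0.24j), (0.26+0j)]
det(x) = 0.02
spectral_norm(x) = 0.42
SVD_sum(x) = [[-0.02, -0.02, -0.03],[-0.1, -0.11, -0.16],[0.16, 0.19, 0.26]] + [[0.20, -0.01, -0.12], [-0.10, 0.00, 0.06], [-0.03, 0.00, 0.02]] + [[-0.01, 0.05, -0.03], [-0.02, 0.09, -0.05], [-0.02, 0.06, -0.03]]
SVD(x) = [[0.11, -0.89, 0.44], [0.51, 0.43, 0.74], [-0.85, 0.15, 0.5]] @ diag([0.42414830880729965, 0.2655648017871055, 0.1402624261435792]) @ [[-0.44, -0.52, -0.73], [-0.87, 0.04, 0.5], [-0.23, 0.85, -0.47]]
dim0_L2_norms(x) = [0.3, 0.25, 0.34]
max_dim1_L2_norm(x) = 0.37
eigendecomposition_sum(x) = [[(0.03+0.06j), (0.07+0.04j), -0.01+0.08j], [(-0.08+0.05j), (-0.04+0.11j), (-0.11-0j)], [(0.09+0.01j), 0.09-0.06j, 0.08+0.06j]] + [[0.03-0.06j, (0.07-0.04j), -0.01-0.08j], [-0.08-0.05j, (-0.04-0.11j), (-0.11+0j)], [(0.09-0.01j), 0.09+0.06j, 0.08-0.06j]] + [[0.12-0.00j, -0.13-0.00j, (-0.15-0j)], [(-0.06+0j), 0.06+0.00j, 0.07+0.00j], [(-0.07+0j), 0.07+0.00j, (0.09+0j)]]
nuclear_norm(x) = 0.83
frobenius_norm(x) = 0.52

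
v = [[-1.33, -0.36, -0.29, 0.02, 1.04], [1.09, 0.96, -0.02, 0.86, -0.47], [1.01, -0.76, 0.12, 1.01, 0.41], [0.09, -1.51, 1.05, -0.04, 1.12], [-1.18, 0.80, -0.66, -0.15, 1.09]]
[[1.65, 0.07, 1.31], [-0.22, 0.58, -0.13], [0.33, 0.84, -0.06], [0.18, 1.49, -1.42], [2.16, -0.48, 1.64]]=v @ [[-0.25, -0.26, -0.55], [0.27, 0.17, -0.02], [-0.65, 1.51, -1.45], [0.38, 0.96, 0.60], [1.17, 0.20, 0.13]]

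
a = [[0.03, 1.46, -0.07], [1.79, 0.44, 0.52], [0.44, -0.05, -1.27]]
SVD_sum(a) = [[0.59, 0.32, 0.14], [1.60, 0.86, 0.37], [0.09, 0.05, 0.02]] + [[-0.59,  1.14,  -0.1],[0.21,  -0.42,  0.04],[0.06,  -0.13,  0.01]] + [[0.02, 0.0, -0.1], [-0.02, -0.0, 0.11], [0.29, 0.03, -1.3]]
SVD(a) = [[-0.35, 0.93, 0.08], [-0.94, -0.34, -0.08], [-0.05, -0.10, 0.99]] @ diag([1.9795917648496604, 1.3759699161196088, 1.3425435689292182]) @ [[-0.86, -0.46, -0.20], [-0.46, 0.89, -0.08], [0.22, 0.02, -0.98]]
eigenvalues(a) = [(1.89+0j), (-1.34+0.36j), (-1.34-0.36j)]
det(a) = 3.66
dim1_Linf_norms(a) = [1.46, 1.79, 1.27]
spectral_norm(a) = 1.98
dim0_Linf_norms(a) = [1.79, 1.46, 1.27]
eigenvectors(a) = [[(0.61+0j), 0.11-0.51j, 0.11+0.51j], [0.79+0.00j, (-0.02+0.51j), (-0.02-0.51j)], [(0.07+0j), (-0.69+0j), -0.69-0.00j]]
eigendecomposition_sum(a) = [[0.82+0.00j, 0.82+0.00j, (0.12-0j)],[(1.05+0j), 1.05+0.00j, 0.15-0.00j],[0.10+0.00j, (0.1+0j), 0.01-0.00j]] + [[(-0.4+0.04j), 0.32+0.01j, -0.09-0.52j], [(0.37-0.11j), (-0.31+0.04j), 0.18+0.48j], [(0.17+0.5j), (-0.07-0.42j), (-0.64+0.27j)]] + [[(-0.4-0.04j), (0.32-0.01j), (-0.09+0.52j)], [0.37+0.11j, (-0.31-0.04j), (0.18-0.48j)], [0.17-0.50j, -0.07+0.42j, -0.64-0.27j]]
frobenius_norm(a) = 2.76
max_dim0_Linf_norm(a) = 1.79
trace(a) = -0.80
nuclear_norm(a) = 4.70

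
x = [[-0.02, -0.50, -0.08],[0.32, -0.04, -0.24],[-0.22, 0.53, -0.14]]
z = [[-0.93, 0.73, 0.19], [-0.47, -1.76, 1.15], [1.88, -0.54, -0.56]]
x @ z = [[0.1, 0.91, -0.53],[-0.73, 0.43, 0.15],[-0.31, -1.02, 0.65]]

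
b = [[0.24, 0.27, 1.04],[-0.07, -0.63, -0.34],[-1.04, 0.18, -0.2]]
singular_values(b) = [1.32, 0.97, 0.43]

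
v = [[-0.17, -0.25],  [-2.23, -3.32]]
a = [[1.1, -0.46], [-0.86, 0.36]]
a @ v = [[0.84, 1.25], [-0.66, -0.98]]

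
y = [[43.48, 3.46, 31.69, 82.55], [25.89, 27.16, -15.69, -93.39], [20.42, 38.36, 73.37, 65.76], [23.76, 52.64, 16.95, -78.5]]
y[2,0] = 20.42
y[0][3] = 82.55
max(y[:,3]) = 82.55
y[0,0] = 43.48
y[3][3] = -78.5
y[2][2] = 73.37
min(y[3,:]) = -78.5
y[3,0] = 23.76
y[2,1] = 38.36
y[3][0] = 23.76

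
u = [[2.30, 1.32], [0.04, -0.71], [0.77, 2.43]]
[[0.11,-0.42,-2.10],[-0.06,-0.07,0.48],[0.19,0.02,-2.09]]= u @[[-0.0, -0.23, -0.51],  [0.08, 0.08, -0.70]]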